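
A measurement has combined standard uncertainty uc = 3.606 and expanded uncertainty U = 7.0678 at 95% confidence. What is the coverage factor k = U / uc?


k = U / uc
k = 7.0678 / 3.606
k = 1.96

1.96


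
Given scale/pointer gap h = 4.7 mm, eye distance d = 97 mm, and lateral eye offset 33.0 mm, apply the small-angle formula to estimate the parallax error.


error = h * offset / d
= 4.7 * 33.0 / 97
= 1.5990

1.5990


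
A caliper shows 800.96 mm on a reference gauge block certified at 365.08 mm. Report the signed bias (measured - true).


Systematic error = measured - true
= 800.96 - 365.08
= 435.8800

435.8800


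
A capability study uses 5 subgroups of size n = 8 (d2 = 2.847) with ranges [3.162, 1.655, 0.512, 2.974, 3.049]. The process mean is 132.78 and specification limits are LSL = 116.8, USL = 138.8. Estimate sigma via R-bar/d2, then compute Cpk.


R_bar = (3.162 + 1.655 + 0.512 + 2.974 + 3.049) / 5 = 2.2704
sigma = R_bar / d2 = 2.2704 / 2.847 = 0.79747102
Cp = (USL - LSL)/(6*sigma) = (138.8 - 116.8)/(6*0.79747102) = 4.5979
Cpu = (138.8 - 132.78)/(3*0.79747102) = 2.5163
Cpl = (132.78 - 116.8)/(3*0.79747102) = 6.6794
Cpk = min(Cpu, Cpl) = 2.5163

2.5163


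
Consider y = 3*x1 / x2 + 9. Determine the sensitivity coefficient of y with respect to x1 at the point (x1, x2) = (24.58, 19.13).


y = 3*x1 / x2 + 9
dy/dx1 = 3/x2
Evaluate at x2 = 19.13: c1 = 3 / 19.13
c1 = 0.1568

0.1568


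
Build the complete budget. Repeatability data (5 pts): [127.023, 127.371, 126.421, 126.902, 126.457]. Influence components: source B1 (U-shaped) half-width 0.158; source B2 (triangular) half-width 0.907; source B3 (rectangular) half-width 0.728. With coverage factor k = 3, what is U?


mean = (127.023 + 127.371 + 126.421 + 126.902 + 126.457) / 5 = 126.8348
s = sqrt(sum((x - mean)^2)/(n-1)) = 0.40044001
u_A = s / sqrt(n) = 0.40044001 / sqrt(5) = 0.17908222
u_B1 = 0.158 / sqrt(2) = 0.11172287
u_B2 = 0.907 / sqrt(6) = 0.3702812
u_B3 = 0.728 / sqrt(3) = 0.420311
uc = sqrt(0.17908222^2 + 0.11172287^2 + 0.3702812^2 + 0.420311^2) = 0.59859999
U = k * uc = 3 * 0.59859999
U = 1.7958

1.7958


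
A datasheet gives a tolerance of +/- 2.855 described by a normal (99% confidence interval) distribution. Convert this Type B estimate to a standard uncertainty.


u_B = half_width / 2.576
u_B = 2.855 / 2.576
u_B = 1.1083

1.1083


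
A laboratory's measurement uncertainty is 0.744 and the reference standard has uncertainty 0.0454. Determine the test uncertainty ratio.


TUR = u_lab / u_ref
= 0.744 / 0.0454
= 16.3877

16.3877


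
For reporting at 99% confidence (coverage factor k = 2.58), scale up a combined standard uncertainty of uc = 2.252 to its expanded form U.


U = k * uc
U = 2.58 * 2.252
U = 5.8102

5.8102


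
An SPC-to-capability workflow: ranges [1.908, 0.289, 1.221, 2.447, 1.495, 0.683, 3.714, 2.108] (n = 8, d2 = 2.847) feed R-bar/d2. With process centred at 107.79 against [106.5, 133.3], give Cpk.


R_bar = (1.908 + 0.289 + 1.221 + 2.447 + 1.495 + 0.683 + 3.714 + 2.108) / 8 = 1.733125
sigma = R_bar / d2 = 1.733125 / 2.847 = 0.60875483
Cp = (USL - LSL)/(6*sigma) = (133.3 - 106.5)/(6*0.60875483) = 7.3374
Cpu = (133.3 - 107.79)/(3*0.60875483) = 13.9684
Cpl = (107.79 - 106.5)/(3*0.60875483) = 0.7064
Cpk = min(Cpu, Cpl) = 0.7064

0.7064


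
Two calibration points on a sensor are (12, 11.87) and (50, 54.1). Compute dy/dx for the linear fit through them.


slope = (y2 - y1) / (x2 - x1)
= (54.1 - 11.87) / (50 - 12)
= 42.2300 / 38
= 1.1113

1.1113


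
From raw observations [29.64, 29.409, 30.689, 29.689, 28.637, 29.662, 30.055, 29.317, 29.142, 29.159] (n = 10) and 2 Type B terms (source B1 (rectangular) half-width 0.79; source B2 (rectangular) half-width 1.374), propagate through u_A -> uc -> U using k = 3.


mean = (29.64 + 29.409 + 30.689 + 29.689 + 28.637 + 29.662 + 30.055 + 29.317 + 29.142 + 29.159) / 10 = 29.5399
s = sqrt(sum((x - mean)^2)/(n-1)) = 0.55960054
u_A = s / sqrt(n) = 0.55960054 / sqrt(10) = 0.17696123
u_B1 = 0.79 / sqrt(3) = 0.45610671
u_B2 = 1.374 / sqrt(3) = 0.79327927
uc = sqrt(0.17696123^2 + 0.45610671^2 + 0.79327927^2) = 0.93200891
U = k * uc = 3 * 0.93200891
U = 2.7960

2.7960


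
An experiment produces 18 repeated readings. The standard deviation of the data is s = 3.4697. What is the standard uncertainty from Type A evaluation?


u_A = s / sqrt(n)
u_A = 3.4697 / sqrt(18)
u_A = 3.4697 / 4.2426407
u_A = 0.8178

0.8178


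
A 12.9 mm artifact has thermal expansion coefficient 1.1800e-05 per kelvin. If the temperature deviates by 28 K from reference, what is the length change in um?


dL = L * alpha * dT
= 12.9 * 1.1800e-05 * 28
= 0.0042622 mm
dL_um = 0.0042622 * 1000 = 4.2622 um

4.2622


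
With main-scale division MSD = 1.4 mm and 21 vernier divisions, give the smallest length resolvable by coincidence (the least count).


LC = MSD / n_div
= 1.4 / 21
= 0.0667

0.0667


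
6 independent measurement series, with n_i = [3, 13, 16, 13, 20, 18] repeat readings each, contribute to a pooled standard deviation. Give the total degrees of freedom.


nu = sum_i (n_i - 1)
nu = ((3 - 1) + (13 - 1) + (16 - 1) + (13 - 1) + (20 - 1) + (18 - 1))
nu = 2 + 12 + 15 + 12 + 19 + 17
nu = 77

77


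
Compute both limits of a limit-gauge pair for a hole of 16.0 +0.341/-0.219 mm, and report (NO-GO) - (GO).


GO = nominal - lower_tol (smallest hole = maximum material condition)
GO = 16.0 - 0.219 = 15.781
NO-GO = nominal + upper_tol (largest hole = least material condition)
NO-GO = 16.0 + 0.341 = 16.341
spread = NO-GO - GO = 16.341 - 15.781 = 0.5600

0.5600


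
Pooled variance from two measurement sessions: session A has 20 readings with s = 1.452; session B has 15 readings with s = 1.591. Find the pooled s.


s_p = sqrt(((n1-1)*s1^2 + (n2-1)*s2^2) / (n1+n2-2))
numerator = (20-1)*1.452^2 + (15-1)*1.591^2 = 40.057776 + 35.437934 = 75.49571
denominator = 20 + 15 - 2 = 33
s_p^2 = 75.49571 / 33 = 2.2877488
s_p = sqrt(2.2877488) = 1.5125

1.5125


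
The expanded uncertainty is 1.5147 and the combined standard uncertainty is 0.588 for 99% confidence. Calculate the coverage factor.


k = U / uc
k = 1.5147 / 0.588
k = 2.576

2.576


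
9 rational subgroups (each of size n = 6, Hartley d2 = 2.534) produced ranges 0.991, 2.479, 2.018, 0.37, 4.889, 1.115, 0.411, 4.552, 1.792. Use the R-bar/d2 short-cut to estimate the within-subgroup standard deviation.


R_bar = (0.991 + 2.479 + 2.018 + 0.37 + 4.889 + 1.115 + 0.411 + 4.552 + 1.792) / 9
R_bar = 18.617 / 9 = 2.0685556
sigma_hat = R_bar / d2 = 2.0685556 / 2.534 = 0.8163

0.8163


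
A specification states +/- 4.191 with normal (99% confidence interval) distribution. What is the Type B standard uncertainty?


u_B = half_width / 2.576
u_B = 4.191 / 2.576
u_B = 1.6269

1.6269


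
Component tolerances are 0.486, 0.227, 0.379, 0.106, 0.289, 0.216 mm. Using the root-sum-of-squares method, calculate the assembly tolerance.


RSS = sqrt(0.486^2 + 0.227^2 + 0.379^2 + 0.106^2 + 0.289^2 + 0.216^2)
= sqrt(0.572779)
= 0.7568

0.7568


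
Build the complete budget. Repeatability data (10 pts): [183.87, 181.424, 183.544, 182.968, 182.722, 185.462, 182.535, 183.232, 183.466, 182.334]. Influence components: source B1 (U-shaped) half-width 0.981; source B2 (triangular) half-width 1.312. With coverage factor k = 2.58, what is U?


mean = (183.87 + 181.424 + 183.544 + 182.968 + 182.722 + 185.462 + 182.535 + 183.232 + 183.466 + 182.334) / 10 = 183.1557
s = sqrt(sum((x - mean)^2)/(n-1)) = 1.0731418
u_A = s / sqrt(n) = 1.0731418 / sqrt(10) = 0.33935723
u_B1 = 0.981 / sqrt(2) = 0.69367175
u_B2 = 1.312 / sqrt(6) = 0.53562176
uc = sqrt(0.33935723^2 + 0.69367175^2 + 0.53562176^2) = 0.93980556
U = k * uc = 2.58 * 0.93980556
U = 2.4247

2.4247


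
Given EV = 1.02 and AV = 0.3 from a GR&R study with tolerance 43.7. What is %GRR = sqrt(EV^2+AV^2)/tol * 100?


GRR = sqrt(EV^2 + AV^2) = sqrt(1.02^2 + 0.3^2) = 1.0632027
%GRR = GRR / tol * 100 = 1.0632027 / 43.7 * 100
%GRR = 2.4330

2.4330


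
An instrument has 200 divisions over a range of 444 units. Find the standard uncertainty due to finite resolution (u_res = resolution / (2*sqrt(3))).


resolution = range / divisions
resolution = 444 / 200 = 2.22
u_res = resolution / (2*sqrt(3))
u_res = 2.22 / 3.4641016
u_res = 0.6409

0.6409


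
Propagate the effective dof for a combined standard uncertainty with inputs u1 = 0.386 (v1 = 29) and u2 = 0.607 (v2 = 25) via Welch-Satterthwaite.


uc = sqrt(u1^2 + u2^2) = sqrt(0.386^2 + 0.607^2) = 0.7193365
v_eff = uc^4 / (u1^4/v1 + u2^4/v2)
= 0.7193365^4 / (0.386^4/29 + 0.607^4/25)
= 0.26774933 / 0.0061956972
v_eff = 43.2154

43.2154


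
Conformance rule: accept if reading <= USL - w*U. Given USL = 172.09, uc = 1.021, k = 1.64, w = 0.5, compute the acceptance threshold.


U = k * uc = 1.64 * 1.021 = 1.67444
guard band g = w * U = 0.5 * 1.67444 = 0.83722
AL = USL - g = 172.09 - 0.83722
AL = 171.2528

171.2528


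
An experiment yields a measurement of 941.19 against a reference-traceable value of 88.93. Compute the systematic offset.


Systematic error = measured - true
= 941.19 - 88.93
= 852.2600

852.2600


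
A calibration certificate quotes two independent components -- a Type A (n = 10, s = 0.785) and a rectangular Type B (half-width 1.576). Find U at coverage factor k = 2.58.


u_A = s / sqrt(n) = 0.785 / sqrt(10) = 0.2482388
u_B = half_width / sqrt(3) = 1.576 / sqrt(3) = 0.90990402
uc = sqrt(u_A^2 + u_B^2) = sqrt(0.2482388^2 + 0.90990402^2) = 0.94315843
U = k * uc = 2.58 * 0.94315843
U = 2.4333

2.4333


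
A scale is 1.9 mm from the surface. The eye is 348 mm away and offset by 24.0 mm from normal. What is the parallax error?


error = h * offset / d
= 1.9 * 24.0 / 348
= 0.1310

0.1310


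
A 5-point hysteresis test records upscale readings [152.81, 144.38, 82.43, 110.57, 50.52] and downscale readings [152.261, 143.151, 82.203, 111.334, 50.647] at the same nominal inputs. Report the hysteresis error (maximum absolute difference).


|152.81 - 152.261| = 0.5490
|144.38 - 143.151| = 1.2290
|82.43 - 82.203| = 0.2270
|110.57 - 111.334| = 0.7640
|50.52 - 50.647| = 0.1270
hysteresis = max(diffs) = 1.2290

1.2290


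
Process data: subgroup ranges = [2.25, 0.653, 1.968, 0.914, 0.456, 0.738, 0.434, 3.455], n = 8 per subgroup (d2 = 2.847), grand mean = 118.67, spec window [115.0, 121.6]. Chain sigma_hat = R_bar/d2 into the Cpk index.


R_bar = (2.25 + 0.653 + 1.968 + 0.914 + 0.456 + 0.738 + 0.434 + 3.455) / 8 = 1.3585
sigma = R_bar / d2 = 1.3585 / 2.847 = 0.47716895
Cp = (USL - LSL)/(6*sigma) = (121.6 - 115.0)/(6*0.47716895) = 2.3053
Cpu = (121.6 - 118.67)/(3*0.47716895) = 2.0468
Cpl = (118.67 - 115.0)/(3*0.47716895) = 2.5637
Cpk = min(Cpu, Cpl) = 2.0468

2.0468


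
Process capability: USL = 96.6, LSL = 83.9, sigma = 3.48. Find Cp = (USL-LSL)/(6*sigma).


Cp = (USL - LSL) / (6 * sigma)
= (96.6 - 83.9) / (6 * 3.48)
= 12.7000 / 20.8800
= 0.6082

0.6082


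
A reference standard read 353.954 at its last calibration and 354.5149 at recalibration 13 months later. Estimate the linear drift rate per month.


rate = (v2 - v1) / months
= (354.5149 - 353.954) / 13
= 0.5609 / 13
= 0.0431

0.0431


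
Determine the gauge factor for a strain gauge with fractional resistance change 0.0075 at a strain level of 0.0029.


GF = (dR/R) / epsilon
= 0.0075 / 0.0029
= 2.5862

2.5862


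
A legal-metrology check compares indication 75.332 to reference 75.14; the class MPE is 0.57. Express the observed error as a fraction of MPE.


e = indication - reference = 75.332 - 75.14 = 0.1920
|e| = 0.1920
ratio = |e| / MPE = 0.1920 / 0.57
ratio = 0.3368

0.3368


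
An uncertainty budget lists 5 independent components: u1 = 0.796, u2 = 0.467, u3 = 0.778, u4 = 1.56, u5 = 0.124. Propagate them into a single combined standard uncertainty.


uc = sqrt(0.796^2 + 0.467^2 + 0.778^2 + 1.56^2 + 0.124^2)
uc = sqrt(3.905965)
uc = 1.9764

1.9764


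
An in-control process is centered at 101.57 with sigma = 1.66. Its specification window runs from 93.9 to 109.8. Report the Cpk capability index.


Cpu = (USL - mean) / (3*sigma) = (109.8 - 101.57) / (3*1.66) = 1.6526
Cpl = (mean - LSL) / (3*sigma) = (101.57 - 93.9) / (3*1.66) = 1.5402
Cpk = min(Cpu, Cpl) = 1.5402

1.5402


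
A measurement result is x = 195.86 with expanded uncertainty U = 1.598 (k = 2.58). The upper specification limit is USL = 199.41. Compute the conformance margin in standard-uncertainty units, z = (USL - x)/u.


u = U / k = 1.598 / 2.58 = 0.61937984
margin = |USL - x| = |199.41 - 195.86| = 3.55
z = margin / u = 3.55 / 0.61937984
z = 5.7315

5.7315


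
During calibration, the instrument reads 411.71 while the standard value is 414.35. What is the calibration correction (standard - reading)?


Correction = standard - reading
= 414.35 - 411.71
= 2.6400

2.6400


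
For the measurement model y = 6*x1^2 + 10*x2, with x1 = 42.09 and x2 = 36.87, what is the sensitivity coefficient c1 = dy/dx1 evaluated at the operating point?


y = 6*x1^2 + 10*x2
dy/dx1 = 2*6*x1
Evaluate at x1 = 42.09: c1 = 12 * 42.09
c1 = 505.0800

505.0800


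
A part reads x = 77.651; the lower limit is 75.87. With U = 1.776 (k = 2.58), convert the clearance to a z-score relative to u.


u = U / k = 1.776 / 2.58 = 0.68837209
margin = |LSL - x| = |75.87 - 77.651| = 1.781
z = margin / u = 1.781 / 0.68837209
z = 2.5873

2.5873


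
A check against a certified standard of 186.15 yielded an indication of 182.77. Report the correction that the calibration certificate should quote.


Correction = standard - reading
= 186.15 - 182.77
= 3.3800

3.3800


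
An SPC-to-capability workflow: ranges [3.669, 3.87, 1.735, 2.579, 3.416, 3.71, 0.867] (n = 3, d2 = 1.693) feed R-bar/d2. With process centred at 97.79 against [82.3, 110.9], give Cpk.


R_bar = (3.669 + 3.87 + 1.735 + 2.579 + 3.416 + 3.71 + 0.867) / 7 = 2.8351429
sigma = R_bar / d2 = 2.8351429 / 1.693 = 1.6746266
Cp = (USL - LSL)/(6*sigma) = (110.9 - 82.3)/(6*1.6746266) = 2.8464
Cpu = (110.9 - 97.79)/(3*1.6746266) = 2.6095
Cpl = (97.79 - 82.3)/(3*1.6746266) = 3.0833
Cpk = min(Cpu, Cpl) = 2.6095

2.6095


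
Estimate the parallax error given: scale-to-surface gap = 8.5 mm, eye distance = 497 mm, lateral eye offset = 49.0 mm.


error = h * offset / d
= 8.5 * 49.0 / 497
= 0.8380

0.8380


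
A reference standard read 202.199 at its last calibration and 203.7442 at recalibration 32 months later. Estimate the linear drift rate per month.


rate = (v2 - v1) / months
= (203.7442 - 202.199) / 32
= 1.5452 / 32
= 0.0483

0.0483


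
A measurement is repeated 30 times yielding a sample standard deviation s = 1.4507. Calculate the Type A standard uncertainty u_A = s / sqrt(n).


u_A = s / sqrt(n)
u_A = 1.4507 / sqrt(30)
u_A = 1.4507 / 5.4772256
u_A = 0.2649

0.2649


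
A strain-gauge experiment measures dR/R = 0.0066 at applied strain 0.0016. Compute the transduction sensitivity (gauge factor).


GF = (dR/R) / epsilon
= 0.0066 / 0.0016
= 4.1250

4.1250


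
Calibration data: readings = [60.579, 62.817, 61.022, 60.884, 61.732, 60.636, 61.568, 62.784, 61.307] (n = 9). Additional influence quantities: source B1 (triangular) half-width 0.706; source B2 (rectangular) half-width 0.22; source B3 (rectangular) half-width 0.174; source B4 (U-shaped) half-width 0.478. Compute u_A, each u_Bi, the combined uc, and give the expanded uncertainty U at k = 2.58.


mean = (60.579 + 62.817 + 61.022 + 60.884 + 61.732 + 60.636 + 61.568 + 62.784 + 61.307) / 9 = 61.481
s = sqrt(sum((x - mean)^2)/(n-1)) = 0.84248665
u_A = s / sqrt(n) = 0.84248665 / sqrt(9) = 0.28082888
u_B1 = 0.706 / sqrt(6) = 0.28822329
u_B2 = 0.22 / sqrt(3) = 0.12701706
u_B3 = 0.174 / sqrt(3) = 0.10045895
u_B4 = 0.478 / sqrt(2) = 0.33799704
uc = sqrt(0.28082888^2 + 0.28822329^2 + 0.12701706^2 + 0.10045895^2 + 0.33799704^2) = 0.5499135
U = k * uc = 2.58 * 0.5499135
U = 1.4188

1.4188


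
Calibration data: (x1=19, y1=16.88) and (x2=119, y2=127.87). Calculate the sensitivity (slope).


slope = (y2 - y1) / (x2 - x1)
= (127.87 - 16.88) / (119 - 19)
= 110.9900 / 100
= 1.1099

1.1099


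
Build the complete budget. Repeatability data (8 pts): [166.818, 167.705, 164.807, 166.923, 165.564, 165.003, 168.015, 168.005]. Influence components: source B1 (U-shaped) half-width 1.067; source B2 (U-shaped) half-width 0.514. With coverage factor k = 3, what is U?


mean = (166.818 + 167.705 + 164.807 + 166.923 + 165.564 + 165.003 + 168.015 + 168.005) / 8 = 166.605
s = sqrt(sum((x - mean)^2)/(n-1)) = 1.3194957
u_A = s / sqrt(n) = 1.3194957 / sqrt(8) = 0.46651218
u_B1 = 1.067 / sqrt(2) = 0.75448294
u_B2 = 0.514 / sqrt(2) = 0.36345289
uc = sqrt(0.46651218^2 + 0.75448294^2 + 0.36345289^2) = 0.95863242
U = k * uc = 3 * 0.95863242
U = 2.8759

2.8759


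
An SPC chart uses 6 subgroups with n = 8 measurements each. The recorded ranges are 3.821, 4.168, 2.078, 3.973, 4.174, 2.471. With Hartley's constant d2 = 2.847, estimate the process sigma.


R_bar = (3.821 + 4.168 + 2.078 + 3.973 + 4.174 + 2.471) / 6
R_bar = 20.685 / 6 = 3.4475
sigma_hat = R_bar / d2 = 3.4475 / 2.847 = 1.2109

1.2109


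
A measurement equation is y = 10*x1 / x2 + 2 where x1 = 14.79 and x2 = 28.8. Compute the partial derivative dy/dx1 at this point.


y = 10*x1 / x2 + 2
dy/dx1 = 10/x2
Evaluate at x2 = 28.8: c1 = 10 / 28.8
c1 = 0.3472

0.3472


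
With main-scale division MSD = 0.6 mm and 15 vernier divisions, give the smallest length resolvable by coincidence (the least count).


LC = MSD / n_div
= 0.6 / 15
= 0.0400

0.0400


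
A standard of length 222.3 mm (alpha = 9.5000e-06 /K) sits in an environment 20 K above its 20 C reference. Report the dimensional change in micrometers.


dL = L * alpha * dT
= 222.3 * 9.5000e-06 * 20
= 0.0422370 mm
dL_um = 0.0422370 * 1000 = 42.2370 um

42.2370


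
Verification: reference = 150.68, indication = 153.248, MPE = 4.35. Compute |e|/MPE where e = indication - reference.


e = indication - reference = 153.248 - 150.68 = 2.5680
|e| = 2.5680
ratio = |e| / MPE = 2.5680 / 4.35
ratio = 0.5903

0.5903


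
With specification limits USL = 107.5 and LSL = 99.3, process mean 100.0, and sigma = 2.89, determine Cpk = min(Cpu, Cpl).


Cpu = (USL - mean) / (3*sigma) = (107.5 - 100.0) / (3*2.89) = 0.8651
Cpl = (mean - LSL) / (3*sigma) = (100.0 - 99.3) / (3*2.89) = 0.0807
Cpk = min(Cpu, Cpl) = 0.0807

0.0807


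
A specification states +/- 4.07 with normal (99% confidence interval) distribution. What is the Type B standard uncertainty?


u_B = half_width / 2.576
u_B = 4.07 / 2.576
u_B = 1.5800

1.5800


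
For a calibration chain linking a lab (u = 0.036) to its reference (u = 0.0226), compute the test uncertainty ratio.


TUR = u_lab / u_ref
= 0.036 / 0.0226
= 1.5929

1.5929


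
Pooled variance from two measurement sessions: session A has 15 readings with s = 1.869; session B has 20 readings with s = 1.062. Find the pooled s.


s_p = sqrt(((n1-1)*s1^2 + (n2-1)*s2^2) / (n1+n2-2))
numerator = (15-1)*1.869^2 + (20-1)*1.062^2 = 48.904254 + 21.429036 = 70.33329
denominator = 15 + 20 - 2 = 33
s_p^2 = 70.33329 / 33 = 2.1313118
s_p = sqrt(2.1313118) = 1.4599

1.4599


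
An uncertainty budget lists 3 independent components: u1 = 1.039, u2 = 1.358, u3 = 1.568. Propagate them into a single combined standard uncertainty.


uc = sqrt(1.039^2 + 1.358^2 + 1.568^2)
uc = sqrt(5.382309)
uc = 2.3200

2.3200


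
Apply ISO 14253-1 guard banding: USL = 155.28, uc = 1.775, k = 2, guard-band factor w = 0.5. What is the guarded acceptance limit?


U = k * uc = 2 * 1.775 = 3.55
guard band g = w * U = 0.5 * 3.55 = 1.775
AL = USL - g = 155.28 - 1.775
AL = 153.5050

153.5050


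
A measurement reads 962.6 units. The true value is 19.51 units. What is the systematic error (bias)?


Systematic error = measured - true
= 962.6 - 19.51
= 943.0900

943.0900


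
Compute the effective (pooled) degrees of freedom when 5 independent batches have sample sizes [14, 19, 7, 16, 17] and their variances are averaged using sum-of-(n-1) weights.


nu = sum_i (n_i - 1)
nu = ((14 - 1) + (19 - 1) + (7 - 1) + (16 - 1) + (17 - 1))
nu = 13 + 18 + 6 + 15 + 16
nu = 68

68


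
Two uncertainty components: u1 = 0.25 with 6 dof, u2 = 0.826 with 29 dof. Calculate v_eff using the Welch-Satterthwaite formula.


uc = sqrt(u1^2 + u2^2) = sqrt(0.25^2 + 0.826^2) = 0.86300406
v_eff = uc^4 / (u1^4/v1 + u2^4/v2)
= 0.86300406^4 / (0.25^4/6 + 0.826^4/29)
= 0.5546913 / 0.016702784
v_eff = 33.2095

33.2095


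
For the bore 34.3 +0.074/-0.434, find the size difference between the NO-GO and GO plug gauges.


GO = nominal - lower_tol (smallest hole = maximum material condition)
GO = 34.3 - 0.434 = 33.866
NO-GO = nominal + upper_tol (largest hole = least material condition)
NO-GO = 34.3 + 0.074 = 34.374
spread = NO-GO - GO = 34.374 - 33.866 = 0.5080

0.5080


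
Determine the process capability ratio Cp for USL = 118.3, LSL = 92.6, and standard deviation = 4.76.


Cp = (USL - LSL) / (6 * sigma)
= (118.3 - 92.6) / (6 * 4.76)
= 25.7000 / 28.5600
= 0.8999

0.8999


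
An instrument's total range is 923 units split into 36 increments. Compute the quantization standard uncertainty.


resolution = range / divisions
resolution = 923 / 36 = 25.638889
u_res = resolution / (2*sqrt(3))
u_res = 25.638889 / 3.4641016
u_res = 7.4013

7.4013


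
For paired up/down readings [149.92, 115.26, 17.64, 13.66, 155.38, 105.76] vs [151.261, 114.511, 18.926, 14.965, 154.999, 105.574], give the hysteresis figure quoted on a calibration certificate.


|149.92 - 151.261| = 1.3410
|115.26 - 114.511| = 0.7490
|17.64 - 18.926| = 1.2860
|13.66 - 14.965| = 1.3050
|155.38 - 154.999| = 0.3810
|105.76 - 105.574| = 0.1860
hysteresis = max(diffs) = 1.3410

1.3410


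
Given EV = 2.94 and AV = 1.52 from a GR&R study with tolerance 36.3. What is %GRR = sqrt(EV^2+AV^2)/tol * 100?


GRR = sqrt(EV^2 + AV^2) = sqrt(2.94^2 + 1.52^2) = 3.3096828
%GRR = GRR / tol * 100 = 3.3096828 / 36.3 * 100
%GRR = 9.1176

9.1176


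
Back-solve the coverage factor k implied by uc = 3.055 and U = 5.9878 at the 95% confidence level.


k = U / uc
k = 5.9878 / 3.055
k = 1.96

1.96


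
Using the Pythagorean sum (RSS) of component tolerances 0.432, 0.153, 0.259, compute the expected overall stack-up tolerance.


RSS = sqrt(0.432^2 + 0.153^2 + 0.259^2)
= sqrt(0.277114)
= 0.5264

0.5264


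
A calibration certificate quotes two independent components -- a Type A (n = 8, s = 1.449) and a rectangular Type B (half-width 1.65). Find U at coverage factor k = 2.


u_A = s / sqrt(n) = 1.449 / sqrt(8) = 0.51229886
u_B = half_width / sqrt(3) = 1.65 / sqrt(3) = 0.95262794
uc = sqrt(u_A^2 + u_B^2) = sqrt(0.51229886^2 + 0.95262794^2) = 1.0816423
U = k * uc = 2 * 1.0816423
U = 2.1633

2.1633


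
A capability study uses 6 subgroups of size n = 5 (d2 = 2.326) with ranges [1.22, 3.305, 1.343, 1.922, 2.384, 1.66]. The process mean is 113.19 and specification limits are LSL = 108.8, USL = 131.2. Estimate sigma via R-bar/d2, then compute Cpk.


R_bar = (1.22 + 3.305 + 1.343 + 1.922 + 2.384 + 1.66) / 6 = 1.9723333
sigma = R_bar / d2 = 1.9723333 / 2.326 = 0.84795069
Cp = (USL - LSL)/(6*sigma) = (131.2 - 108.8)/(6*0.84795069) = 4.4028
Cpu = (131.2 - 113.19)/(3*0.84795069) = 7.0798
Cpl = (113.19 - 108.8)/(3*0.84795069) = 1.7257
Cpk = min(Cpu, Cpl) = 1.7257

1.7257


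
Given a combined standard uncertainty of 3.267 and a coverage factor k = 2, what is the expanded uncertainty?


U = k * uc
U = 2 * 3.267
U = 6.5340

6.5340


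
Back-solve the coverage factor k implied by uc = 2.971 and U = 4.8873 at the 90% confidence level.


k = U / uc
k = 4.8873 / 2.971
k = 1.645

1.645


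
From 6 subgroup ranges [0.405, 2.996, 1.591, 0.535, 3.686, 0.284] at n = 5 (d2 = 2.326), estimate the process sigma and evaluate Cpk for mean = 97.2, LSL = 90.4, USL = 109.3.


R_bar = (0.405 + 2.996 + 1.591 + 0.535 + 3.686 + 0.284) / 6 = 1.5828333
sigma = R_bar / d2 = 1.5828333 / 2.326 = 0.68049583
Cp = (USL - LSL)/(6*sigma) = (109.3 - 90.4)/(6*0.68049583) = 4.6290
Cpu = (109.3 - 97.2)/(3*0.68049583) = 5.9271
Cpl = (97.2 - 90.4)/(3*0.68049583) = 3.3309
Cpk = min(Cpu, Cpl) = 3.3309

3.3309


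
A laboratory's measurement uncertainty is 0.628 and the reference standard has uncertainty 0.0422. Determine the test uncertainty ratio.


TUR = u_lab / u_ref
= 0.628 / 0.0422
= 14.8815

14.8815


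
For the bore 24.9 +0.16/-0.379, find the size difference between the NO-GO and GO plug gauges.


GO = nominal - lower_tol (smallest hole = maximum material condition)
GO = 24.9 - 0.379 = 24.521
NO-GO = nominal + upper_tol (largest hole = least material condition)
NO-GO = 24.9 + 0.16 = 25.06
spread = NO-GO - GO = 25.06 - 24.521 = 0.5390

0.5390


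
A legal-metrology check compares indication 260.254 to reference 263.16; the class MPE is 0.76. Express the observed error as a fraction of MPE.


e = indication - reference = 260.254 - 263.16 = -2.9060
|e| = 2.9060
ratio = |e| / MPE = 2.9060 / 0.76
ratio = 3.8237

3.8237


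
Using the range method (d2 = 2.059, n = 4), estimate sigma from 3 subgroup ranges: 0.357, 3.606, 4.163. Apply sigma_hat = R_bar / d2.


R_bar = (0.357 + 3.606 + 4.163) / 3
R_bar = 8.126 / 3 = 2.7086667
sigma_hat = R_bar / d2 = 2.7086667 / 2.059 = 1.3155

1.3155


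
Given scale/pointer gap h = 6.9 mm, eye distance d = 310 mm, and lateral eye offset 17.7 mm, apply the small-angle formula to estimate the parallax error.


error = h * offset / d
= 6.9 * 17.7 / 310
= 0.3940

0.3940


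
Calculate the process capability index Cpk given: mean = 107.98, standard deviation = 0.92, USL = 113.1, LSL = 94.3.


Cpu = (USL - mean) / (3*sigma) = (113.1 - 107.98) / (3*0.92) = 1.8551
Cpl = (mean - LSL) / (3*sigma) = (107.98 - 94.3) / (3*0.92) = 4.9565
Cpk = min(Cpu, Cpl) = 1.8551

1.8551


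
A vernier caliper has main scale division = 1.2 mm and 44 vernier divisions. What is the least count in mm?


LC = MSD / n_div
= 1.2 / 44
= 0.0273

0.0273


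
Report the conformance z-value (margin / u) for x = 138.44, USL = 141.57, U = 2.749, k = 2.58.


u = U / k = 2.749 / 2.58 = 1.0655039
margin = |USL - x| = |141.57 - 138.44| = 3.13
z = margin / u = 3.13 / 1.0655039
z = 2.9376

2.9376


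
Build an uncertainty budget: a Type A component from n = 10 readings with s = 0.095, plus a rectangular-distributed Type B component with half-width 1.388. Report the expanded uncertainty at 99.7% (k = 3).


u_A = s / sqrt(n) = 0.095 / sqrt(10) = 0.030041638
u_B = half_width / sqrt(3) = 1.388 / sqrt(3) = 0.80136217
uc = sqrt(u_A^2 + u_B^2) = sqrt(0.030041638^2 + 0.80136217^2) = 0.80192508
U = k * uc = 3 * 0.80192508
U = 2.4058

2.4058


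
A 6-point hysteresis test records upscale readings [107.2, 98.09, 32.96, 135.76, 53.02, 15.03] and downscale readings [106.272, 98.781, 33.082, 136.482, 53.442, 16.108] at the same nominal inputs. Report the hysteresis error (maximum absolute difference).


|107.2 - 106.272| = 0.9280
|98.09 - 98.781| = 0.6910
|32.96 - 33.082| = 0.1220
|135.76 - 136.482| = 0.7220
|53.02 - 53.442| = 0.4220
|15.03 - 16.108| = 1.0780
hysteresis = max(diffs) = 1.0780

1.0780


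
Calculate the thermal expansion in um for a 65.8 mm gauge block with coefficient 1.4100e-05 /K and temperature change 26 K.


dL = L * alpha * dT
= 65.8 * 1.4100e-05 * 26
= 0.0241223 mm
dL_um = 0.0241223 * 1000 = 24.1223 um

24.1223


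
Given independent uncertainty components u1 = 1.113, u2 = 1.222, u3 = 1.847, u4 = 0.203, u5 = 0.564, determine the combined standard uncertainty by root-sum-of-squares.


uc = sqrt(1.113^2 + 1.222^2 + 1.847^2 + 0.203^2 + 0.564^2)
uc = sqrt(6.502767)
uc = 2.5501

2.5501


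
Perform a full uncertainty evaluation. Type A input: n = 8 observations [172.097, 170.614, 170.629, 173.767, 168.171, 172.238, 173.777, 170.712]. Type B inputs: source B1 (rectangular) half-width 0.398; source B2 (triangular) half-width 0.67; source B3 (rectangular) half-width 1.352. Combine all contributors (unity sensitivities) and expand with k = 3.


mean = (172.097 + 170.614 + 170.629 + 173.767 + 168.171 + 172.238 + 173.777 + 170.712) / 8 = 171.500625
s = sqrt(sum((x - mean)^2)/(n-1)) = 1.8697551
u_A = s / sqrt(n) = 1.8697551 / sqrt(8) = 0.66105826
u_B1 = 0.398 / sqrt(3) = 0.22978541
u_B2 = 0.67 / sqrt(6) = 0.27352635
u_B3 = 1.352 / sqrt(3) = 0.78057756
uc = sqrt(0.66105826^2 + 0.22978541^2 + 0.27352635^2 + 0.78057756^2) = 1.0834747
U = k * uc = 3 * 1.0834747
U = 3.2504

3.2504


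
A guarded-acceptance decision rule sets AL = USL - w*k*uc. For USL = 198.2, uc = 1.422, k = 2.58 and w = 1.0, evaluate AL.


U = k * uc = 2.58 * 1.422 = 3.66876
guard band g = w * U = 1.0 * 3.66876 = 3.66876
AL = USL - g = 198.2 - 3.66876
AL = 194.5312

194.5312


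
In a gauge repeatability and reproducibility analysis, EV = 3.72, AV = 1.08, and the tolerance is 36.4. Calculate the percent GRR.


GRR = sqrt(EV^2 + AV^2) = sqrt(3.72^2 + 1.08^2) = 3.873603
%GRR = GRR / tol * 100 = 3.873603 / 36.4 * 100
%GRR = 10.6418

10.6418


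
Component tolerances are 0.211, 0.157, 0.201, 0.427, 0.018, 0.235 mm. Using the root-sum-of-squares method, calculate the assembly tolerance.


RSS = sqrt(0.211^2 + 0.157^2 + 0.201^2 + 0.427^2 + 0.018^2 + 0.235^2)
= sqrt(0.347449)
= 0.5894

0.5894


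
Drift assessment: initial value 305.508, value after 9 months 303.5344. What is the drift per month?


rate = (v2 - v1) / months
= (303.5344 - 305.508) / 9
= -1.9736 / 9
= -0.2193

-0.2193


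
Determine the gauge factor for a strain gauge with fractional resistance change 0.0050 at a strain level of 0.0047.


GF = (dR/R) / epsilon
= 0.0050 / 0.0047
= 1.0638

1.0638


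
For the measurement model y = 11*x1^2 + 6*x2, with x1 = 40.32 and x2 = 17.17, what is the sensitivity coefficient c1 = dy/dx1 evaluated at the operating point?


y = 11*x1^2 + 6*x2
dy/dx1 = 2*11*x1
Evaluate at x1 = 40.32: c1 = 22 * 40.32
c1 = 887.0400

887.0400


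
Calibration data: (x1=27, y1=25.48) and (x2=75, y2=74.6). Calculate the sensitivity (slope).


slope = (y2 - y1) / (x2 - x1)
= (74.6 - 25.48) / (75 - 27)
= 49.1200 / 48
= 1.0233

1.0233


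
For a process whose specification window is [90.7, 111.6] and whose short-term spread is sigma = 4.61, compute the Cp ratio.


Cp = (USL - LSL) / (6 * sigma)
= (111.6 - 90.7) / (6 * 4.61)
= 20.9000 / 27.6600
= 0.7556

0.7556


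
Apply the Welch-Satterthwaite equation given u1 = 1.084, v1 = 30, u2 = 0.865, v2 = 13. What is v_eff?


uc = sqrt(u1^2 + u2^2) = sqrt(1.084^2 + 0.865^2) = 1.3868241
v_eff = uc^4 / (u1^4/v1 + u2^4/v2)
= 1.3868241^4 / (1.084^4/30 + 0.865^4/13)
= 3.6990101 / 0.089089886
v_eff = 41.5200

41.5200


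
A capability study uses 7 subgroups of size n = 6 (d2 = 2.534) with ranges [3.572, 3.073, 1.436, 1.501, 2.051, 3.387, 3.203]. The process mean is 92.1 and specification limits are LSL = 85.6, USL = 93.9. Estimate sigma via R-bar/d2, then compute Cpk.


R_bar = (3.572 + 3.073 + 1.436 + 1.501 + 2.051 + 3.387 + 3.203) / 7 = 2.6032857
sigma = R_bar / d2 = 2.6032857 / 2.534 = 1.0273424
Cp = (USL - LSL)/(6*sigma) = (93.9 - 85.6)/(6*1.0273424) = 1.3465
Cpu = (93.9 - 92.1)/(3*1.0273424) = 0.5840
Cpl = (92.1 - 85.6)/(3*1.0273424) = 2.1090
Cpk = min(Cpu, Cpl) = 0.5840

0.5840


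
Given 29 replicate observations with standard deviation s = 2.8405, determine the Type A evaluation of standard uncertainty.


u_A = s / sqrt(n)
u_A = 2.8405 / sqrt(29)
u_A = 2.8405 / 5.3851648
u_A = 0.5275

0.5275


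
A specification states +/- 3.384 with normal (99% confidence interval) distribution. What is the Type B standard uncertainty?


u_B = half_width / 2.576
u_B = 3.384 / 2.576
u_B = 1.3137

1.3137


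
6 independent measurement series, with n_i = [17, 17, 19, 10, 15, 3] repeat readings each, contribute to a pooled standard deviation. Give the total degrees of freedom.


nu = sum_i (n_i - 1)
nu = ((17 - 1) + (17 - 1) + (19 - 1) + (10 - 1) + (15 - 1) + (3 - 1))
nu = 16 + 16 + 18 + 9 + 14 + 2
nu = 75

75


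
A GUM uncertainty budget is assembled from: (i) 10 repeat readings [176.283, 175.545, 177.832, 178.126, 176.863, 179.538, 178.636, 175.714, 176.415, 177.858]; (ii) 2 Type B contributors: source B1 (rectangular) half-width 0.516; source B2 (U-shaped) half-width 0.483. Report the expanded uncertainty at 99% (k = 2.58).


mean = (176.283 + 175.545 + 177.832 + 178.126 + 176.863 + 179.538 + 178.636 + 175.714 + 176.415 + 177.858) / 10 = 177.281
s = sqrt(sum((x - mean)^2)/(n-1)) = 1.3195327
u_A = s / sqrt(n) = 1.3195327 / sqrt(10) = 0.41727288
u_B1 = 0.516 / sqrt(3) = 0.29791274
u_B2 = 0.483 / sqrt(2) = 0.34153258
uc = sqrt(0.41727288^2 + 0.29791274^2 + 0.34153258^2) = 0.61604639
U = k * uc = 2.58 * 0.61604639
U = 1.5894

1.5894


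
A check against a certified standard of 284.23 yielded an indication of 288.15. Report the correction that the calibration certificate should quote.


Correction = standard - reading
= 284.23 - 288.15
= -3.9200

-3.9200


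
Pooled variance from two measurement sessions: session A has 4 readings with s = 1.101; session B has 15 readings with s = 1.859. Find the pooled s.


s_p = sqrt(((n1-1)*s1^2 + (n2-1)*s2^2) / (n1+n2-2))
numerator = (4-1)*1.101^2 + (15-1)*1.859^2 = 3.636603 + 48.382334 = 52.018937
denominator = 4 + 15 - 2 = 17
s_p^2 = 52.018937 / 17 = 3.0599375
s_p = sqrt(3.0599375) = 1.7493

1.7493


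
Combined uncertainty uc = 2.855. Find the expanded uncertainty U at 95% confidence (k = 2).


U = k * uc
U = 2 * 2.855
U = 5.7100

5.7100


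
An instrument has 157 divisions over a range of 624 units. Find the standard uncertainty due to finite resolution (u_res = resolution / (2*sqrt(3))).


resolution = range / divisions
resolution = 624 / 157 = 3.9745223
u_res = resolution / (2*sqrt(3))
u_res = 3.9745223 / 3.4641016
u_res = 1.1473

1.1473


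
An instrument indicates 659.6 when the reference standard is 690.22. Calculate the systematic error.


Systematic error = measured - true
= 659.6 - 690.22
= -30.6200

-30.6200


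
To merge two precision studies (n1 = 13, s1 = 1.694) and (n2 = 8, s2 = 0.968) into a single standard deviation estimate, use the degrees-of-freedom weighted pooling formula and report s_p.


s_p = sqrt(((n1-1)*s1^2 + (n2-1)*s2^2) / (n1+n2-2))
numerator = (13-1)*1.694^2 + (8-1)*0.968^2 = 34.435632 + 6.559168 = 40.9948
denominator = 13 + 8 - 2 = 19
s_p^2 = 40.9948 / 19 = 2.1576211
s_p = sqrt(2.1576211) = 1.4689

1.4689


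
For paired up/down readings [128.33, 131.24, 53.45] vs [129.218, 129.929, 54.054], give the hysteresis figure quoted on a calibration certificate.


|128.33 - 129.218| = 0.8880
|131.24 - 129.929| = 1.3110
|53.45 - 54.054| = 0.6040
hysteresis = max(diffs) = 1.3110

1.3110


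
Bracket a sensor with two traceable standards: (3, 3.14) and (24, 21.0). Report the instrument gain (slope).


slope = (y2 - y1) / (x2 - x1)
= (21.0 - 3.14) / (24 - 3)
= 17.8600 / 21
= 0.8505

0.8505


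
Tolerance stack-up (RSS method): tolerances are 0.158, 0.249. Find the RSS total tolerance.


RSS = sqrt(0.158^2 + 0.249^2)
= sqrt(0.086965)
= 0.2949

0.2949


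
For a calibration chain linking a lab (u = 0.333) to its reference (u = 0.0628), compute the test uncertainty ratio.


TUR = u_lab / u_ref
= 0.333 / 0.0628
= 5.3025

5.3025


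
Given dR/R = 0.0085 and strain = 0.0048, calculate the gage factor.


GF = (dR/R) / epsilon
= 0.0085 / 0.0048
= 1.7708

1.7708


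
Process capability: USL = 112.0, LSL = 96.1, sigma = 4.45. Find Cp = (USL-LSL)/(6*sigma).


Cp = (USL - LSL) / (6 * sigma)
= (112.0 - 96.1) / (6 * 4.45)
= 15.9000 / 26.7000
= 0.5955

0.5955


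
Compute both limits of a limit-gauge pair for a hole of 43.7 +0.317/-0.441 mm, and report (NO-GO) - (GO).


GO = nominal - lower_tol (smallest hole = maximum material condition)
GO = 43.7 - 0.441 = 43.259
NO-GO = nominal + upper_tol (largest hole = least material condition)
NO-GO = 43.7 + 0.317 = 44.017
spread = NO-GO - GO = 44.017 - 43.259 = 0.7580

0.7580


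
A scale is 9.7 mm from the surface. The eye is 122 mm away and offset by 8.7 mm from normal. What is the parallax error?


error = h * offset / d
= 9.7 * 8.7 / 122
= 0.6917

0.6917


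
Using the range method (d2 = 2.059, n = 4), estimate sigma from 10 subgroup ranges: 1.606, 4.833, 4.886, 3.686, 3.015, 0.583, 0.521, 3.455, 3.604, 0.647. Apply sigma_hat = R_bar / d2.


R_bar = (1.606 + 4.833 + 4.886 + 3.686 + 3.015 + 0.583 + 0.521 + 3.455 + 3.604 + 0.647) / 10
R_bar = 26.836 / 10 = 2.6836
sigma_hat = R_bar / d2 = 2.6836 / 2.059 = 1.3034

1.3034


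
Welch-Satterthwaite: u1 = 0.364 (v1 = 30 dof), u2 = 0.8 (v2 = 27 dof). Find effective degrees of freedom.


uc = sqrt(u1^2 + u2^2) = sqrt(0.364^2 + 0.8^2) = 0.87891752
v_eff = uc^4 / (u1^4/v1 + u2^4/v2)
= 0.87891752^4 / (0.364^4/30 + 0.8^4/27)
= 0.59675008 / 0.015755543
v_eff = 37.8756

37.8756


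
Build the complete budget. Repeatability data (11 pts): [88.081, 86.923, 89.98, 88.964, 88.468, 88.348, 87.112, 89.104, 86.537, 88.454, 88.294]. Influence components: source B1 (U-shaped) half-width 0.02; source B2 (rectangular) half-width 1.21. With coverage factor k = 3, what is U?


mean = (88.081 + 86.923 + 89.98 + 88.964 + 88.468 + 88.348 + 87.112 + 89.104 + 86.537 + 88.454 + 88.294) / 11 = 88.20590909
s = sqrt(sum((x - mean)^2)/(n-1)) = 1.0163765
u_A = s / sqrt(n) = 1.0163765 / sqrt(11) = 0.30644905
u_B1 = 0.02 / sqrt(2) = 0.014142136
u_B2 = 1.21 / sqrt(3) = 0.69859383
uc = sqrt(0.30644905^2 + 0.014142136^2 + 0.69859383^2) = 0.76298385
U = k * uc = 3 * 0.76298385
U = 2.2890

2.2890


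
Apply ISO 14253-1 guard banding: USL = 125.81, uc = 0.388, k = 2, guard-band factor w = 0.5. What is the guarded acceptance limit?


U = k * uc = 2 * 0.388 = 0.776
guard band g = w * U = 0.5 * 0.776 = 0.388
AL = USL - g = 125.81 - 0.388
AL = 125.4220

125.4220


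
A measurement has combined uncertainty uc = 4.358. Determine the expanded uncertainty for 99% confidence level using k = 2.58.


U = k * uc
U = 2.58 * 4.358
U = 11.2436

11.2436


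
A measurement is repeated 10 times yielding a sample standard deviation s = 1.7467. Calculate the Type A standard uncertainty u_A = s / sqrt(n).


u_A = s / sqrt(n)
u_A = 1.7467 / sqrt(10)
u_A = 1.7467 / 3.1622777
u_A = 0.5524

0.5524


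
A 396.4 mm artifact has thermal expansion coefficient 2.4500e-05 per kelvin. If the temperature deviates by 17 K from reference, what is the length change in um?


dL = L * alpha * dT
= 396.4 * 2.4500e-05 * 17
= 0.1651006 mm
dL_um = 0.1651006 * 1000 = 165.1006 um

165.1006


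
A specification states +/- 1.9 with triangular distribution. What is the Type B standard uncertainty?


u_B = half_width / sqrt(6)
u_B = 1.9 / 2.4494897
u_B = 0.7757

0.7757


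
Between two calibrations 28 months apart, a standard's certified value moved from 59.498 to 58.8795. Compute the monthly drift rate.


rate = (v2 - v1) / months
= (58.8795 - 59.498) / 28
= -0.6185 / 28
= -0.0221

-0.0221


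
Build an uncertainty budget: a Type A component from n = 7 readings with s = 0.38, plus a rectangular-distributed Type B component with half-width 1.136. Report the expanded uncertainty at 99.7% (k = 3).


u_A = s / sqrt(n) = 0.38 / sqrt(7) = 0.1436265
u_B = half_width / sqrt(3) = 1.136 / sqrt(3) = 0.65586991
uc = sqrt(u_A^2 + u_B^2) = sqrt(0.1436265^2 + 0.65586991^2) = 0.67141188
U = k * uc = 3 * 0.67141188
U = 2.0142

2.0142


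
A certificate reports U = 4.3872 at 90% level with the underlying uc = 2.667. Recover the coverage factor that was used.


k = U / uc
k = 4.3872 / 2.667
k = 1.645

1.645


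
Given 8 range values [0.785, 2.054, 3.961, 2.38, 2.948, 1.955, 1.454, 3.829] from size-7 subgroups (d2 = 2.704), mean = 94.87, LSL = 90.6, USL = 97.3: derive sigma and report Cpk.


R_bar = (0.785 + 2.054 + 3.961 + 2.38 + 2.948 + 1.955 + 1.454 + 3.829) / 8 = 2.42075
sigma = R_bar / d2 = 2.42075 / 2.704 = 0.89524778
Cp = (USL - LSL)/(6*sigma) = (97.3 - 90.6)/(6*0.89524778) = 1.2473
Cpu = (97.3 - 94.87)/(3*0.89524778) = 0.9048
Cpl = (94.87 - 90.6)/(3*0.89524778) = 1.5899
Cpk = min(Cpu, Cpl) = 0.9048

0.9048
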